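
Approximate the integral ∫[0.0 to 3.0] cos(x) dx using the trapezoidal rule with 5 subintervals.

f(x) = cos(x)
a = 0.0, b = 3.0, n = 5
h = (b - a)/n = 0.600000

Trapezoidal rule: (h/2)[f(x₀) + 2f(x₁) + 2f(x₂) + ... + f(xₙ)]

x_0 = 0.0000, f(x_0) = 1.000000, coefficient = 1
x_1 = 0.6000, f(x_1) = 0.825336, coefficient = 2
x_2 = 1.2000, f(x_2) = 0.362358, coefficient = 2
x_3 = 1.8000, f(x_3) = -0.227202, coefficient = 2
x_4 = 2.4000, f(x_4) = -0.737394, coefficient = 2
x_5 = 3.0000, f(x_5) = -0.989992, coefficient = 1

I ≈ (0.600000/2) × 0.456203 = 0.136861
Exact value: 0.141120
Error: 0.004259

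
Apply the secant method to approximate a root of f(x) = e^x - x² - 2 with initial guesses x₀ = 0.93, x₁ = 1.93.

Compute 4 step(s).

f(x) = e^x - x² - 2
x₀ = 0.93, x₁ = 1.93

Secant formula: x_{n+1} = x_n - f(x_n)(x_n - x_{n-1})/(f(x_n) - f(x_{n-1}))

Iteration 1:
  f(0.930000) = -0.330391
  f(1.930000) = 1.164610
  x_2 = 1.930000 - 1.164610×(1.930000 - 0.930000)/(1.164610 - (-0.330391))
       = 1.150997
Iteration 2:
  f(1.930000) = 1.164610
  f(1.150997) = -0.163451
  x_3 = 1.150997 - (-0.163451)×(1.150997 - 1.930000)/(-0.163451 - 1.164610)
       = 1.246873
Iteration 3:
  f(1.150997) = -0.163451
  f(1.246873) = -0.075247
  x_4 = 1.246873 - (-0.075247)×(1.246873 - 1.150997)/(-0.075247 - (-0.163451))
       = 1.328664
Iteration 4:
  f(1.246873) = -0.075247
  f(1.328664) = 0.010648
  x_5 = 1.328664 - 0.010648×(1.328664 - 1.246873)/(0.010648 - (-0.075247))
       = 1.318525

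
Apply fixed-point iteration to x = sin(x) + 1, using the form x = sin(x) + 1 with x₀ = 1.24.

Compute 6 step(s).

Equation: x = sin(x) + 1
Fixed-point form: x = sin(x) + 1
x₀ = 1.24

x_1 = g(1.240000) = 1.945784
x_2 = g(1.945784) = 1.930512
x_3 = g(1.930512) = 1.935997
x_4 = g(1.935997) = 1.934052
x_5 = g(1.934052) = 1.934745
x_6 = g(1.934745) = 1.934499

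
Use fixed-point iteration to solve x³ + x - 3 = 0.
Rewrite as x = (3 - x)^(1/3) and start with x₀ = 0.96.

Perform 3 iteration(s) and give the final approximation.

Equation: x³ + x - 3 = 0
Fixed-point form: x = (3 - x)^(1/3)
x₀ = 0.96

x_1 = g(0.960000) = 1.268265
x_2 = g(1.268265) = 1.200864
x_3 = g(1.200864) = 1.216246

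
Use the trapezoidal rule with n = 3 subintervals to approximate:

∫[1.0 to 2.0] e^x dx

f(x) = e^x
a = 1.0, b = 2.0, n = 3
h = (b - a)/n = 0.333333

Trapezoidal rule: (h/2)[f(x₀) + 2f(x₁) + 2f(x₂) + ... + f(xₙ)]

x_0 = 1.0000, f(x_0) = 2.718282, coefficient = 1
x_1 = 1.3333, f(x_1) = 3.793668, coefficient = 2
x_2 = 1.6667, f(x_2) = 5.294490, coefficient = 2
x_3 = 2.0000, f(x_3) = 7.389056, coefficient = 1

I ≈ (0.333333/2) × 28.283654 = 4.713942
Exact value: 4.670774
Error: 0.043168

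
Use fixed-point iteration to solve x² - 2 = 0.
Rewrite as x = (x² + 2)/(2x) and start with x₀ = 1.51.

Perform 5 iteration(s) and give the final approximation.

Equation: x² - 2 = 0
Fixed-point form: x = (x² + 2)/(2x)
x₀ = 1.51

x_1 = g(1.510000) = 1.417252
x_2 = g(1.417252) = 1.414217
x_3 = g(1.414217) = 1.414214
x_4 = g(1.414214) = 1.414214
x_5 = g(1.414214) = 1.414214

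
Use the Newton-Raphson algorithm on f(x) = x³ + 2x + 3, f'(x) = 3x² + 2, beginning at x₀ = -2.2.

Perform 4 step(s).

f(x) = x³ + 2x + 3
f'(x) = 3x² + 2
x₀ = -2.2

Newton-Raphson formula: x_{n+1} = x_n - f(x_n)/f'(x_n)

Iteration 1:
  f(-2.200000) = -12.048000
  f'(-2.200000) = 16.520000
  x_1 = -2.200000 - (-12.048000)/16.520000 = -1.470702
Iteration 2:
  f(-1.470702) = -3.122482
  f'(-1.470702) = 8.488895
  x_2 = -1.470702 - (-3.122482)/8.488895 = -1.102871
Iteration 3:
  f(-1.102871) = -0.547190
  f'(-1.102871) = 5.648972
  x_3 = -1.102871 - (-0.547190)/5.648972 = -1.006005
Iteration 4:
  f(-1.006005) = -0.030136
  f'(-1.006005) = 5.036141
  x_4 = -1.006005 - (-0.030136)/5.036141 = -1.000022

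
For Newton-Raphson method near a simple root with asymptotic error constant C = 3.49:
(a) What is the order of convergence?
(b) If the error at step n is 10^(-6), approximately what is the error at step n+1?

(a) Newton-Raphson has quadratic (order 2) convergence near simple roots.
    This means |e_{n+1}| ≈ C|e_n|².

(b) With |e_n| = 10^(-6) and C = 3.49:
    |e_{n+1}| ≈ 3.49 × (10^(-6))² = 3.49 × 10^(-12)

(a) 2 (quadratic); (b) |e_{n+1}| ≈ 3.490e-12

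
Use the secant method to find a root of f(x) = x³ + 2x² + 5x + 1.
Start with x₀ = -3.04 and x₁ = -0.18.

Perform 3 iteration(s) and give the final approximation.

f(x) = x³ + 2x² + 5x + 1
x₀ = -3.04, x₁ = -0.18

Secant formula: x_{n+1} = x_n - f(x_n)(x_n - x_{n-1})/(f(x_n) - f(x_{n-1}))

Iteration 1:
  f(-3.040000) = -23.811264
  f(-0.180000) = 0.158968
  x_2 = -0.180000 - 0.158968×(-0.180000 - (-3.040000))/(0.158968 - (-23.811264))
       = -0.198967
Iteration 2:
  f(-0.180000) = 0.158968
  f(-0.198967) = 0.076463
  x_3 = -0.198967 - 0.076463×(-0.198967 - (-0.180000))/(0.076463 - 0.158968)
       = -0.216545
Iteration 3:
  f(-0.198967) = 0.076463
  f(-0.216545) = 0.000902
  x_4 = -0.216545 - 0.000902×(-0.216545 - (-0.198967))/(0.000902 - 0.076463)
       = -0.216755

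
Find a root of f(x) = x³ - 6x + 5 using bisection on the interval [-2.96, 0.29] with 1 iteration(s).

f(x) = x³ - 6x + 5
Initial interval: [-2.96, 0.29]

Iteration 1:
  c_1 = (-2.960000 + 0.290000)/2 = -1.335000
  f(c_1) = f(-1.335000) = 10.630730
  f(a) × f(c) < 0, new interval: [-2.960000, -1.335000]

After 1 iteration(s), the approximation is c_1 = -1.335000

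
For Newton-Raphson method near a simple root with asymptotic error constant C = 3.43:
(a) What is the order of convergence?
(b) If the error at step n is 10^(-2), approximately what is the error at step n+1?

(a) Newton-Raphson has quadratic (order 2) convergence near simple roots.
    This means |e_{n+1}| ≈ C|e_n|².

(b) With |e_n| = 10^(-2) and C = 3.43:
    |e_{n+1}| ≈ 3.43 × (10^(-2))² = 3.43 × 10^(-4)

(a) 2 (quadratic); (b) |e_{n+1}| ≈ 3.430e-04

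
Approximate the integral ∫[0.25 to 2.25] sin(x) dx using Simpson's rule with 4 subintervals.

f(x) = sin(x)
a = 0.25, b = 2.25, n = 4
h = (b - a)/n = 0.500000

Simpson's rule: (h/3)[f(x₀) + 4f(x₁) + 2f(x₂) + ... + f(xₙ)]

x_0 = 0.2500, f(x_0) = 0.247404, coefficient = 1
x_1 = 0.7500, f(x_1) = 0.681639, coefficient = 4
x_2 = 1.2500, f(x_2) = 0.948985, coefficient = 2
x_3 = 1.7500, f(x_3) = 0.983986, coefficient = 4
x_4 = 2.2500, f(x_4) = 0.778073, coefficient = 1

I ≈ (0.500000/3) × 9.585945 = 1.597658
Exact value: 1.597086
Error: 0.000571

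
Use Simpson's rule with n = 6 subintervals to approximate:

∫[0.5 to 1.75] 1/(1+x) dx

f(x) = 1/(1+x)
a = 0.5, b = 1.75, n = 6
h = (b - a)/n = 0.208333

Simpson's rule: (h/3)[f(x₀) + 4f(x₁) + 2f(x₂) + ... + f(xₙ)]

x_0 = 0.5000, f(x_0) = 0.666667, coefficient = 1
x_1 = 0.7083, f(x_1) = 0.585366, coefficient = 4
x_2 = 0.9167, f(x_2) = 0.521739, coefficient = 2
x_3 = 1.1250, f(x_3) = 0.470588, coefficient = 4
x_4 = 1.3333, f(x_4) = 0.428571, coefficient = 2
x_5 = 1.5417, f(x_5) = 0.393443, coefficient = 4
x_6 = 1.7500, f(x_6) = 0.363636, coefficient = 1

I ≈ (0.208333/3) × 8.728511 = 0.606147
Exact value: 0.606136
Error: 0.000011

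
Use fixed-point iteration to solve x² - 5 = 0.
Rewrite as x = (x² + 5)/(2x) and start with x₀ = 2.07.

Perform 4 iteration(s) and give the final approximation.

Equation: x² - 5 = 0
Fixed-point form: x = (x² + 5)/(2x)
x₀ = 2.07

x_1 = g(2.070000) = 2.242729
x_2 = g(2.242729) = 2.236078
x_3 = g(2.236078) = 2.236068
x_4 = g(2.236068) = 2.236068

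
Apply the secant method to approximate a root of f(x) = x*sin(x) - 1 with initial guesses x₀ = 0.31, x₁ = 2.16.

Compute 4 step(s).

f(x) = x*sin(x) - 1
x₀ = 0.31, x₁ = 2.16

Secant formula: x_{n+1} = x_n - f(x_n)(x_n - x_{n-1})/(f(x_n) - f(x_{n-1}))

Iteration 1:
  f(0.310000) = -0.905432
  f(2.160000) = 0.795788
  x_2 = 2.160000 - 0.795788×(2.160000 - 0.310000)/(0.795788 - (-0.905432))
       = 1.294616
Iteration 2:
  f(2.160000) = 0.795788
  f(1.294616) = 0.245556
  x_3 = 1.294616 - 0.245556×(1.294616 - 2.160000)/(0.245556 - 0.795788)
       = 0.908416
Iteration 3:
  f(1.294616) = 0.245556
  f(0.908416) = -0.283686
  x_4 = 0.908416 - (-0.283686)×(0.908416 - 1.294616)/(-0.283686 - 0.245556)
       = 1.115429
Iteration 4:
  f(0.908416) = -0.283686
  f(1.115429) = 0.001766
  x_5 = 1.115429 - 0.001766×(1.115429 - 0.908416)/(0.001766 - (-0.283686))
       = 1.114148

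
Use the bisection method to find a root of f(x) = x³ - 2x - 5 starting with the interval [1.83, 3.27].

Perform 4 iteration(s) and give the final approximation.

f(x) = x³ - 2x - 5
Initial interval: [1.83, 3.27]

Iteration 1:
  c_1 = (1.830000 + 3.270000)/2 = 2.550000
  f(c_1) = f(2.550000) = 6.481375
  f(a) × f(c) < 0, new interval: [1.830000, 2.550000]
Iteration 2:
  c_2 = (1.830000 + 2.550000)/2 = 2.190000
  f(c_2) = f(2.190000) = 1.123459
  f(a) × f(c) < 0, new interval: [1.830000, 2.190000]
Iteration 3:
  c_3 = (1.830000 + 2.190000)/2 = 2.010000
  f(c_3) = f(2.010000) = -0.899399
  f(a) × f(c) ≥ 0, new interval: [2.010000, 2.190000]
Iteration 4:
  c_4 = (2.010000 + 2.190000)/2 = 2.100000
  f(c_4) = f(2.100000) = 0.061000
  f(a) × f(c) < 0, new interval: [2.010000, 2.100000]

After 4 iteration(s), the approximation is c_4 = 2.100000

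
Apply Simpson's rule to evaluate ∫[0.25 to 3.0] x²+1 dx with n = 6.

f(x) = x²+1
a = 0.25, b = 3.0, n = 6
h = (b - a)/n = 0.458333

Simpson's rule: (h/3)[f(x₀) + 4f(x₁) + 2f(x₂) + ... + f(xₙ)]

x_0 = 0.2500, f(x_0) = 1.062500, coefficient = 1
x_1 = 0.7083, f(x_1) = 1.501736, coefficient = 4
x_2 = 1.1667, f(x_2) = 2.361111, coefficient = 2
x_3 = 1.6250, f(x_3) = 3.640625, coefficient = 4
x_4 = 2.0833, f(x_4) = 5.340278, coefficient = 2
x_5 = 2.5417, f(x_5) = 7.460069, coefficient = 4
x_6 = 3.0000, f(x_6) = 10.000000, coefficient = 1

I ≈ (0.458333/3) × 76.875000 = 11.744792
Exact value: 11.744792
Error: 0.000000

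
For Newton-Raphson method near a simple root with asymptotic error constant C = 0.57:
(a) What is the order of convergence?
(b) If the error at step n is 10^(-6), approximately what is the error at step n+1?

(a) Newton-Raphson has quadratic (order 2) convergence near simple roots.
    This means |e_{n+1}| ≈ C|e_n|².

(b) With |e_n| = 10^(-6) and C = 0.57:
    |e_{n+1}| ≈ 0.57 × (10^(-6))² = 0.57 × 10^(-12)

(a) 2 (quadratic); (b) |e_{n+1}| ≈ 5.700e-13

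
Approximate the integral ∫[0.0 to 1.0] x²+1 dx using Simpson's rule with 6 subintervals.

f(x) = x²+1
a = 0.0, b = 1.0, n = 6
h = (b - a)/n = 0.166667

Simpson's rule: (h/3)[f(x₀) + 4f(x₁) + 2f(x₂) + ... + f(xₙ)]

x_0 = 0.0000, f(x_0) = 1.000000, coefficient = 1
x_1 = 0.1667, f(x_1) = 1.027778, coefficient = 4
x_2 = 0.3333, f(x_2) = 1.111111, coefficient = 2
x_3 = 0.5000, f(x_3) = 1.250000, coefficient = 4
x_4 = 0.6667, f(x_4) = 1.444444, coefficient = 2
x_5 = 0.8333, f(x_5) = 1.694444, coefficient = 4
x_6 = 1.0000, f(x_6) = 2.000000, coefficient = 1

I ≈ (0.166667/3) × 24.000000 = 1.333333
Exact value: 1.333333
Error: 0.000000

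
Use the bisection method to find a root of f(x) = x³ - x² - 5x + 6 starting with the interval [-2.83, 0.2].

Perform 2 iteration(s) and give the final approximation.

f(x) = x³ - x² - 5x + 6
Initial interval: [-2.83, 0.2]

Iteration 1:
  c_1 = (-2.830000 + 0.200000)/2 = -1.315000
  f(c_1) = f(-1.315000) = 8.571844
  f(a) × f(c) < 0, new interval: [-2.830000, -1.315000]
Iteration 2:
  c_2 = (-2.830000 + (-1.315000))/2 = -2.072500
  f(c_2) = f(-2.072500) = 3.165325
  f(a) × f(c) < 0, new interval: [-2.830000, -2.072500]

After 2 iteration(s), the approximation is c_2 = -2.072500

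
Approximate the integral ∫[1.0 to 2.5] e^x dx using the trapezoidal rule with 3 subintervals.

f(x) = e^x
a = 1.0, b = 2.5, n = 3
h = (b - a)/n = 0.500000

Trapezoidal rule: (h/2)[f(x₀) + 2f(x₁) + 2f(x₂) + ... + f(xₙ)]

x_0 = 1.0000, f(x_0) = 2.718282, coefficient = 1
x_1 = 1.5000, f(x_1) = 4.481689, coefficient = 2
x_2 = 2.0000, f(x_2) = 7.389056, coefficient = 2
x_3 = 2.5000, f(x_3) = 12.182494, coefficient = 1

I ≈ (0.500000/2) × 38.642266 = 9.660567
Exact value: 9.464212
Error: 0.196354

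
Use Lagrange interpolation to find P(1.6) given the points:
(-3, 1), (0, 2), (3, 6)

Lagrange interpolation formula:
P(x) = Σ yᵢ × Lᵢ(x)
where Lᵢ(x) = Π_{j≠i} (x - xⱼ)/(xᵢ - xⱼ)

L_0(1.6) = (1.6 - 0)/(-3 - 0) × (1.6 - 3)/(-3 - 3) = -0.124444
L_1(1.6) = (1.6 - (-3))/(0 - (-3)) × (1.6 - 3)/(0 - 3) = 0.715556
L_2(1.6) = (1.6 - (-3))/(3 - (-3)) × (1.6 - 0)/(3 - 0) = 0.408889

P(1.6) = 1×L_0(1.6) + 2×L_1(1.6) + 6×L_2(1.6)
P(1.6) = 3.760000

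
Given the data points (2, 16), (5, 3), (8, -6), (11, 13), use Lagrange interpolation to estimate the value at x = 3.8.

Lagrange interpolation formula:
P(x) = Σ yᵢ × Lᵢ(x)
where Lᵢ(x) = Π_{j≠i} (x - xⱼ)/(xᵢ - xⱼ)

L_0(3.8) = (3.8 - 5)/(2 - 5) × (3.8 - 8)/(2 - 8) × (3.8 - 11)/(2 - 11) = 0.224000
L_1(3.8) = (3.8 - 2)/(5 - 2) × (3.8 - 8)/(5 - 8) × (3.8 - 11)/(5 - 11) = 1.008000
L_2(3.8) = (3.8 - 2)/(8 - 2) × (3.8 - 5)/(8 - 5) × (3.8 - 11)/(8 - 11) = -0.288000
L_3(3.8) = (3.8 - 2)/(11 - 2) × (3.8 - 5)/(11 - 5) × (3.8 - 8)/(11 - 8) = 0.056000

P(3.8) = 16×L_0(3.8) + 3×L_1(3.8) + (-6)×L_2(3.8) + 13×L_3(3.8)
P(3.8) = 9.064000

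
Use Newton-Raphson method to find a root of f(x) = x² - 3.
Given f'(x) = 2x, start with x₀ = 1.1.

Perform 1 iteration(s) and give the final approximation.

f(x) = x² - 3
f'(x) = 2x
x₀ = 1.1

Newton-Raphson formula: x_{n+1} = x_n - f(x_n)/f'(x_n)

Iteration 1:
  f(1.100000) = -1.790000
  f'(1.100000) = 2.200000
  x_1 = 1.100000 - (-1.790000)/2.200000 = 1.913636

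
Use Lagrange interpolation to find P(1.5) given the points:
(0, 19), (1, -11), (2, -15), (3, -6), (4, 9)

Lagrange interpolation formula:
P(x) = Σ yᵢ × Lᵢ(x)
where Lᵢ(x) = Π_{j≠i} (x - xⱼ)/(xᵢ - xⱼ)

L_0(1.5) = (1.5 - 1)/(0 - 1) × (1.5 - 2)/(0 - 2) × (1.5 - 3)/(0 - 3) × (1.5 - 4)/(0 - 4) = -0.039062
L_1(1.5) = (1.5 - 0)/(1 - 0) × (1.5 - 2)/(1 - 2) × (1.5 - 3)/(1 - 3) × (1.5 - 4)/(1 - 4) = 0.468750
L_2(1.5) = (1.5 - 0)/(2 - 0) × (1.5 - 1)/(2 - 1) × (1.5 - 3)/(2 - 3) × (1.5 - 4)/(2 - 4) = 0.703125
L_3(1.5) = (1.5 - 0)/(3 - 0) × (1.5 - 1)/(3 - 1) × (1.5 - 2)/(3 - 2) × (1.5 - 4)/(3 - 4) = -0.156250
L_4(1.5) = (1.5 - 0)/(4 - 0) × (1.5 - 1)/(4 - 1) × (1.5 - 2)/(4 - 2) × (1.5 - 3)/(4 - 3) = 0.023438

P(1.5) = 19×L_0(1.5) + (-11)×L_1(1.5) + (-15)×L_2(1.5) + (-6)×L_3(1.5) + 9×L_4(1.5)
P(1.5) = -15.296875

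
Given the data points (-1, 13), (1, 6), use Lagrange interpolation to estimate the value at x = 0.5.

Lagrange interpolation formula:
P(x) = Σ yᵢ × Lᵢ(x)
where Lᵢ(x) = Π_{j≠i} (x - xⱼ)/(xᵢ - xⱼ)

L_0(0.5) = (0.5 - 1)/(-1 - 1) = 0.250000
L_1(0.5) = (0.5 - (-1))/(1 - (-1)) = 0.750000

P(0.5) = 13×L_0(0.5) + 6×L_1(0.5)
P(0.5) = 7.750000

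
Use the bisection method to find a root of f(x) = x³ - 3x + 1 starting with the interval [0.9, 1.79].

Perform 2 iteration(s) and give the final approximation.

f(x) = x³ - 3x + 1
Initial interval: [0.9, 1.79]

Iteration 1:
  c_1 = (0.900000 + 1.790000)/2 = 1.345000
  f(c_1) = f(1.345000) = -0.601861
  f(a) × f(c) ≥ 0, new interval: [1.345000, 1.790000]
Iteration 2:
  c_2 = (1.345000 + 1.790000)/2 = 1.567500
  f(c_2) = f(1.567500) = 0.148936
  f(a) × f(c) < 0, new interval: [1.345000, 1.567500]

After 2 iteration(s), the approximation is c_2 = 1.567500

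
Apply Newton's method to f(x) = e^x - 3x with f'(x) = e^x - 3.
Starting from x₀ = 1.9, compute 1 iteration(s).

f(x) = e^x - 3x
f'(x) = e^x - 3
x₀ = 1.9

Newton-Raphson formula: x_{n+1} = x_n - f(x_n)/f'(x_n)

Iteration 1:
  f(1.900000) = 0.985894
  f'(1.900000) = 3.685894
  x_1 = 1.900000 - 0.985894/3.685894 = 1.632522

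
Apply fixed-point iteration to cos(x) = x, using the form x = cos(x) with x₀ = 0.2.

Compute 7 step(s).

Equation: cos(x) = x
Fixed-point form: x = cos(x)
x₀ = 0.2

x_1 = g(0.200000) = 0.980067
x_2 = g(0.980067) = 0.556967
x_3 = g(0.556967) = 0.848862
x_4 = g(0.848862) = 0.660838
x_5 = g(0.660838) = 0.789478
x_6 = g(0.789478) = 0.704216
x_7 = g(0.704216) = 0.762120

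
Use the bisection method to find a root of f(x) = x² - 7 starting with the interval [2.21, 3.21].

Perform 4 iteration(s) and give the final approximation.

f(x) = x² - 7
Initial interval: [2.21, 3.21]

Iteration 1:
  c_1 = (2.210000 + 3.210000)/2 = 2.710000
  f(c_1) = f(2.710000) = 0.344100
  f(a) × f(c) < 0, new interval: [2.210000, 2.710000]
Iteration 2:
  c_2 = (2.210000 + 2.710000)/2 = 2.460000
  f(c_2) = f(2.460000) = -0.948400
  f(a) × f(c) ≥ 0, new interval: [2.460000, 2.710000]
Iteration 3:
  c_3 = (2.460000 + 2.710000)/2 = 2.585000
  f(c_3) = f(2.585000) = -0.317775
  f(a) × f(c) ≥ 0, new interval: [2.585000, 2.710000]
Iteration 4:
  c_4 = (2.585000 + 2.710000)/2 = 2.647500
  f(c_4) = f(2.647500) = 0.009256
  f(a) × f(c) < 0, new interval: [2.585000, 2.647500]

After 4 iteration(s), the approximation is c_4 = 2.647500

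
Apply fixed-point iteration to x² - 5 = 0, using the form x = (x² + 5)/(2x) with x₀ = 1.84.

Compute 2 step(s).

Equation: x² - 5 = 0
Fixed-point form: x = (x² + 5)/(2x)
x₀ = 1.84

x_1 = g(1.840000) = 2.278696
x_2 = g(2.278696) = 2.236467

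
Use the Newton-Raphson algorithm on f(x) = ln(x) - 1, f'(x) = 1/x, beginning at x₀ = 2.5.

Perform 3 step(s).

f(x) = ln(x) - 1
f'(x) = 1/x
x₀ = 2.5

Newton-Raphson formula: x_{n+1} = x_n - f(x_n)/f'(x_n)

Iteration 1:
  f(2.500000) = -0.083709
  f'(2.500000) = 0.400000
  x_1 = 2.500000 - (-0.083709)/0.400000 = 2.709273
Iteration 2:
  f(2.709273) = -0.003320
  f'(2.709273) = 0.369103
  x_2 = 2.709273 - (-0.003320)/0.369103 = 2.718267
Iteration 3:
  f(2.718267) = -0.000005
  f'(2.718267) = 0.367881
  x_3 = 2.718267 - (-0.000005)/0.367881 = 2.718282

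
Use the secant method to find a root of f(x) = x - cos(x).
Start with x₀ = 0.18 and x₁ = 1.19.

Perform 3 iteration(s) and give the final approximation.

f(x) = x - cos(x)
x₀ = 0.18, x₁ = 1.19

Secant formula: x_{n+1} = x_n - f(x_n)(x_n - x_{n-1})/(f(x_n) - f(x_{n-1}))

Iteration 1:
  f(0.180000) = -0.803844
  f(1.190000) = 0.818340
  x_2 = 1.190000 - 0.818340×(1.190000 - 0.180000)/(0.818340 - (-0.803844))
       = 0.680487
Iteration 2:
  f(1.190000) = 0.818340
  f(0.680487) = -0.096779
  x_3 = 0.680487 - (-0.096779)×(0.680487 - 1.190000)/(-0.096779 - 0.818340)
       = 0.734371
Iteration 3:
  f(0.680487) = -0.096779
  f(0.734371) = -0.007881
  x_4 = 0.734371 - (-0.007881)×(0.734371 - 0.680487)/(-0.007881 - (-0.096779))
       = 0.739148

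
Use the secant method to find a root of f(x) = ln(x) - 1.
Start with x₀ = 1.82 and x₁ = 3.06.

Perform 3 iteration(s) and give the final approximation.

f(x) = ln(x) - 1
x₀ = 1.82, x₁ = 3.06

Secant formula: x_{n+1} = x_n - f(x_n)(x_n - x_{n-1})/(f(x_n) - f(x_{n-1}))

Iteration 1:
  f(1.820000) = -0.401163
  f(3.060000) = 0.118415
  x_2 = 3.060000 - 0.118415×(3.060000 - 1.820000)/(0.118415 - (-0.401163))
       = 2.777397
Iteration 2:
  f(3.060000) = 0.118415
  f(2.777397) = 0.021514
  x_3 = 2.777397 - 0.021514×(2.777397 - 3.060000)/(0.021514 - 0.118415)
       = 2.714653
Iteration 3:
  f(2.777397) = 0.021514
  f(2.714653) = -0.001336
  x_4 = 2.714653 - (-0.001336)×(2.714653 - 2.777397)/(-0.001336 - 0.021514)
       = 2.718321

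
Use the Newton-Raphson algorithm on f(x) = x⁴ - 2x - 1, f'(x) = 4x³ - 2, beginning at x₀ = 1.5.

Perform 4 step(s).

f(x) = x⁴ - 2x - 1
f'(x) = 4x³ - 2
x₀ = 1.5

Newton-Raphson formula: x_{n+1} = x_n - f(x_n)/f'(x_n)

Iteration 1:
  f(1.500000) = 1.062500
  f'(1.500000) = 11.500000
  x_1 = 1.500000 - 1.062500/11.500000 = 1.407609
Iteration 2:
  f(1.407609) = 0.110579
  f'(1.407609) = 9.155931
  x_2 = 1.407609 - 0.110579/9.155931 = 1.395531
Iteration 3:
  f(1.395531) = 0.001724
  f'(1.395531) = 8.871234
  x_3 = 1.395531 - 0.001724/8.871234 = 1.395337
Iteration 4:
  f(1.395337) = 0.000000
  f'(1.395337) = 8.866692
  x_4 = 1.395337 - 0.000000/8.866692 = 1.395337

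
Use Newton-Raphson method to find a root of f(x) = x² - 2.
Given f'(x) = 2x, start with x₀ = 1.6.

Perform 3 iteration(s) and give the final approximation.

f(x) = x² - 2
f'(x) = 2x
x₀ = 1.6

Newton-Raphson formula: x_{n+1} = x_n - f(x_n)/f'(x_n)

Iteration 1:
  f(1.600000) = 0.560000
  f'(1.600000) = 3.200000
  x_1 = 1.600000 - 0.560000/3.200000 = 1.425000
Iteration 2:
  f(1.425000) = 0.030625
  f'(1.425000) = 2.850000
  x_2 = 1.425000 - 0.030625/2.850000 = 1.414254
Iteration 3:
  f(1.414254) = 0.000115
  f'(1.414254) = 2.828509
  x_3 = 1.414254 - 0.000115/2.828509 = 1.414214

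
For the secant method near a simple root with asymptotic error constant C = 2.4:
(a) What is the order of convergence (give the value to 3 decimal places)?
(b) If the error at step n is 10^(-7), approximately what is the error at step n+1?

(a) Secant method has superlinear convergence with order φ = (1+√5)/2 ≈ 1.618.
    This means |e_{n+1}| ≈ C|e_n|^1.618.

(b) With |e_n| = 10^(-7) and C = 2.4:
    |e_{n+1}| ≈ 2.4 × (10^(-7))^1.618 = 2.4 × 10^(-11.33)

(a) ≈ 1.618 (golden ratio); (b) |e_{n+1}| ≈ 1.132e-11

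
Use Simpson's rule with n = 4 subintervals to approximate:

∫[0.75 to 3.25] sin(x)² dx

f(x) = sin(x)²
a = 0.75, b = 3.25, n = 4
h = (b - a)/n = 0.625000

Simpson's rule: (h/3)[f(x₀) + 4f(x₁) + 2f(x₂) + ... + f(xₙ)]

x_0 = 0.7500, f(x_0) = 0.464631, coefficient = 1
x_1 = 1.3750, f(x_1) = 0.962151, coefficient = 4
x_2 = 2.0000, f(x_2) = 0.826822, coefficient = 2
x_3 = 2.6250, f(x_3) = 0.243957, coefficient = 4
x_4 = 3.2500, f(x_4) = 0.011706, coefficient = 1

I ≈ (0.625000/3) × 6.954415 = 1.448836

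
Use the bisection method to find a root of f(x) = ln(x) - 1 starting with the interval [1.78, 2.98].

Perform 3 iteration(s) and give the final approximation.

f(x) = ln(x) - 1
Initial interval: [1.78, 2.98]

Iteration 1:
  c_1 = (1.780000 + 2.980000)/2 = 2.380000
  f(c_1) = f(2.380000) = -0.132900
  f(a) × f(c) ≥ 0, new interval: [2.380000, 2.980000]
Iteration 2:
  c_2 = (2.380000 + 2.980000)/2 = 2.680000
  f(c_2) = f(2.680000) = -0.014183
  f(a) × f(c) ≥ 0, new interval: [2.680000, 2.980000]
Iteration 3:
  c_3 = (2.680000 + 2.980000)/2 = 2.830000
  f(c_3) = f(2.830000) = 0.040277
  f(a) × f(c) < 0, new interval: [2.680000, 2.830000]

After 3 iteration(s), the approximation is c_3 = 2.830000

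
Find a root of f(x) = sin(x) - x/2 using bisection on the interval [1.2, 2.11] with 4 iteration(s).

f(x) = sin(x) - x/2
Initial interval: [1.2, 2.11]

Iteration 1:
  c_1 = (1.200000 + 2.110000)/2 = 1.655000
  f(c_1) = f(1.655000) = 0.168957
  f(a) × f(c) ≥ 0, new interval: [1.655000, 2.110000]
Iteration 2:
  c_2 = (1.655000 + 2.110000)/2 = 1.882500
  f(c_2) = f(1.882500) = 0.010562
  f(a) × f(c) ≥ 0, new interval: [1.882500, 2.110000]
Iteration 3:
  c_3 = (1.882500 + 2.110000)/2 = 1.996250
  f(c_3) = f(1.996250) = -0.087273
  f(a) × f(c) < 0, new interval: [1.882500, 1.996250]
Iteration 4:
  c_4 = (1.882500 + 1.996250)/2 = 1.939375
  f(c_4) = f(1.939375) = -0.036847
  f(a) × f(c) < 0, new interval: [1.882500, 1.939375]

After 4 iteration(s), the approximation is c_4 = 1.939375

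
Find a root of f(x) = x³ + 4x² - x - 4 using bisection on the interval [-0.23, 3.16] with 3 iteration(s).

f(x) = x³ + 4x² - x - 4
Initial interval: [-0.23, 3.16]

Iteration 1:
  c_1 = (-0.230000 + 3.160000)/2 = 1.465000
  f(c_1) = f(1.465000) = 6.264120
  f(a) × f(c) < 0, new interval: [-0.230000, 1.465000]
Iteration 2:
  c_2 = (-0.230000 + 1.465000)/2 = 0.617500
  f(c_2) = f(0.617500) = -2.856818
  f(a) × f(c) ≥ 0, new interval: [0.617500, 1.465000]
Iteration 3:
  c_3 = (0.617500 + 1.465000)/2 = 1.041250
  f(c_3) = f(1.041250) = 0.424481
  f(a) × f(c) < 0, new interval: [0.617500, 1.041250]

After 3 iteration(s), the approximation is c_3 = 1.041250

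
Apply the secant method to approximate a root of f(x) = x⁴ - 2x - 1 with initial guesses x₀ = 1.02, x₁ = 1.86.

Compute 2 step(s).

f(x) = x⁴ - 2x - 1
x₀ = 1.02, x₁ = 1.86

Secant formula: x_{n+1} = x_n - f(x_n)(x_n - x_{n-1})/(f(x_n) - f(x_{n-1}))

Iteration 1:
  f(1.020000) = -1.957568
  f(1.860000) = 7.248832
  x_2 = 1.860000 - 7.248832×(1.860000 - 1.020000)/(7.248832 - (-1.957568))
       = 1.198610
Iteration 2:
  f(1.860000) = 7.248832
  f(1.198610) = -1.333210
  x_3 = 1.198610 - (-1.333210)×(1.198610 - 1.860000)/(-1.333210 - 7.248832)
       = 1.301356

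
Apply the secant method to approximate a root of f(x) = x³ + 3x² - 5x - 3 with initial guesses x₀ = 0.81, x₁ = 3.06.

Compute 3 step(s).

f(x) = x³ + 3x² - 5x - 3
x₀ = 0.81, x₁ = 3.06

Secant formula: x_{n+1} = x_n - f(x_n)(x_n - x_{n-1})/(f(x_n) - f(x_{n-1}))

Iteration 1:
  f(0.810000) = -4.550259
  f(3.060000) = 38.443416
  x_2 = 3.060000 - 38.443416×(3.060000 - 0.810000)/(38.443416 - (-4.550259))
       = 1.048130
Iteration 2:
  f(3.060000) = 38.443416
  f(1.048130) = -3.793470
  x_3 = 1.048130 - (-3.793470)×(1.048130 - 3.060000)/(-3.793470 - 38.443416)
       = 1.228824
Iteration 3:
  f(1.048130) = -3.793470
  f(1.228824) = -2.758558
  x_4 = 1.228824 - (-2.758558)×(1.228824 - 1.048130)/(-2.758558 - (-3.793470))
       = 1.710465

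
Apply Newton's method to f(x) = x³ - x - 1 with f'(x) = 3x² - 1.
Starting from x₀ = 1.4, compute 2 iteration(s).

f(x) = x³ - x - 1
f'(x) = 3x² - 1
x₀ = 1.4

Newton-Raphson formula: x_{n+1} = x_n - f(x_n)/f'(x_n)

Iteration 1:
  f(1.400000) = 0.344000
  f'(1.400000) = 4.880000
  x_1 = 1.400000 - 0.344000/4.880000 = 1.329508
Iteration 2:
  f(1.329508) = 0.020520
  f'(1.329508) = 4.302776
  x_2 = 1.329508 - 0.020520/4.302776 = 1.324739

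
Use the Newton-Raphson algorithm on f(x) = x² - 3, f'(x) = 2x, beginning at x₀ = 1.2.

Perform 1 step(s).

f(x) = x² - 3
f'(x) = 2x
x₀ = 1.2

Newton-Raphson formula: x_{n+1} = x_n - f(x_n)/f'(x_n)

Iteration 1:
  f(1.200000) = -1.560000
  f'(1.200000) = 2.400000
  x_1 = 1.200000 - (-1.560000)/2.400000 = 1.850000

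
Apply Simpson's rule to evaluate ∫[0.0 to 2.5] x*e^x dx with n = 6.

f(x) = x*e^x
a = 0.0, b = 2.5, n = 6
h = (b - a)/n = 0.416667

Simpson's rule: (h/3)[f(x₀) + 4f(x₁) + 2f(x₂) + ... + f(xₙ)]

x_0 = 0.0000, f(x_0) = 0.000000, coefficient = 1
x_1 = 0.4167, f(x_1) = 0.632040, coefficient = 4
x_2 = 0.8333, f(x_2) = 1.917480, coefficient = 2
x_3 = 1.2500, f(x_3) = 4.362929, coefficient = 4
x_4 = 1.6667, f(x_4) = 8.824150, coefficient = 2
x_5 = 2.0833, f(x_5) = 16.731656, coefficient = 4
x_6 = 2.5000, f(x_6) = 30.456235, coefficient = 1

I ≈ (0.416667/3) × 138.845996 = 19.284166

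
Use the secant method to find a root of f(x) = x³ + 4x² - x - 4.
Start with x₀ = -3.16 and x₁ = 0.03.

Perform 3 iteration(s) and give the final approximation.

f(x) = x³ + 4x² - x - 4
x₀ = -3.16, x₁ = 0.03

Secant formula: x_{n+1} = x_n - f(x_n)(x_n - x_{n-1})/(f(x_n) - f(x_{n-1}))

Iteration 1:
  f(-3.160000) = 7.547904
  f(0.030000) = -4.026373
  x_2 = 0.030000 - (-4.026373)×(0.030000 - (-3.160000))/(-4.026373 - 7.547904)
       = -1.079713
Iteration 2:
  f(0.030000) = -4.026373
  f(-1.079713) = 0.484128
  x_3 = -1.079713 - 0.484128×(-1.079713 - 0.030000)/(0.484128 - (-4.026373))
       = -0.960604
Iteration 3:
  f(-1.079713) = 0.484128
  f(-0.960604) = -0.234763
  x_4 = -0.960604 - (-0.234763)×(-0.960604 - (-1.079713))/(-0.234763 - 0.484128)
       = -0.999501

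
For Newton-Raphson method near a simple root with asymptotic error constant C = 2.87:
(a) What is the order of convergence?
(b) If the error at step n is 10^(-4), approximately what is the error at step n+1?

(a) Newton-Raphson has quadratic (order 2) convergence near simple roots.
    This means |e_{n+1}| ≈ C|e_n|².

(b) With |e_n| = 10^(-4) and C = 2.87:
    |e_{n+1}| ≈ 2.87 × (10^(-4))² = 2.87 × 10^(-8)

(a) 2 (quadratic); (b) |e_{n+1}| ≈ 2.870e-08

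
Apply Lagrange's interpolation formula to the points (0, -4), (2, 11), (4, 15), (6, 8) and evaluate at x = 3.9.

Lagrange interpolation formula:
P(x) = Σ yᵢ × Lᵢ(x)
where Lᵢ(x) = Π_{j≠i} (x - xⱼ)/(xᵢ - xⱼ)

L_0(3.9) = (3.9 - 2)/(0 - 2) × (3.9 - 4)/(0 - 4) × (3.9 - 6)/(0 - 6) = -0.008313
L_1(3.9) = (3.9 - 0)/(2 - 0) × (3.9 - 4)/(2 - 4) × (3.9 - 6)/(2 - 6) = 0.051188
L_2(3.9) = (3.9 - 0)/(4 - 0) × (3.9 - 2)/(4 - 2) × (3.9 - 6)/(4 - 6) = 0.972562
L_3(3.9) = (3.9 - 0)/(6 - 0) × (3.9 - 2)/(6 - 2) × (3.9 - 4)/(6 - 4) = -0.015438

P(3.9) = (-4)×L_0(3.9) + 11×L_1(3.9) + 15×L_2(3.9) + 8×L_3(3.9)
P(3.9) = 15.061250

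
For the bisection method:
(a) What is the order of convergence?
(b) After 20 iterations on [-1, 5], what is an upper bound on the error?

(a) Bisection has linear (order 1) convergence; the error is halved each step.

(b) Error bound = (b-a)/2^n = (5 - (-1))/2^{20}
    = 6/2^{20}

(a) 1 (linear); (b) error ≤ 5.72e-06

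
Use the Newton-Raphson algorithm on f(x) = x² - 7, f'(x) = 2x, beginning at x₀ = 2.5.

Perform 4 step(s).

f(x) = x² - 7
f'(x) = 2x
x₀ = 2.5

Newton-Raphson formula: x_{n+1} = x_n - f(x_n)/f'(x_n)

Iteration 1:
  f(2.500000) = -0.750000
  f'(2.500000) = 5.000000
  x_1 = 2.500000 - (-0.750000)/5.000000 = 2.650000
Iteration 2:
  f(2.650000) = 0.022500
  f'(2.650000) = 5.300000
  x_2 = 2.650000 - 0.022500/5.300000 = 2.645755
Iteration 3:
  f(2.645755) = 0.000018
  f'(2.645755) = 5.291509
  x_3 = 2.645755 - 0.000018/5.291509 = 2.645751
Iteration 4:
  f(2.645751) = 0.000000
  f'(2.645751) = 5.291503
  x_4 = 2.645751 - 0.000000/5.291503 = 2.645751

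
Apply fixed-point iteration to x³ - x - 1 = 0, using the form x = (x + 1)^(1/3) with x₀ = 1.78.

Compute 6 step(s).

Equation: x³ - x - 1 = 0
Fixed-point form: x = (x + 1)^(1/3)
x₀ = 1.78

x_1 = g(1.780000) = 1.406096
x_2 = g(1.406096) = 1.339998
x_3 = g(1.339998) = 1.327614
x_4 = g(1.327614) = 1.325268
x_5 = g(1.325268) = 1.324822
x_6 = g(1.324822) = 1.324738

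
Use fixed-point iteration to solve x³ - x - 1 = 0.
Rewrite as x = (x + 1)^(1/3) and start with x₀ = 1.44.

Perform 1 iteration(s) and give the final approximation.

Equation: x³ - x - 1 = 0
Fixed-point form: x = (x + 1)^(1/3)
x₀ = 1.44

x_1 = g(1.440000) = 1.346263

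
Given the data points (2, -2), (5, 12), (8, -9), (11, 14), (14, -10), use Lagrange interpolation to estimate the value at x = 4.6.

Lagrange interpolation formula:
P(x) = Σ yᵢ × Lᵢ(x)
where Lᵢ(x) = Π_{j≠i} (x - xⱼ)/(xᵢ - xⱼ)

L_0(4.6) = (4.6 - 5)/(2 - 5) × (4.6 - 8)/(2 - 8) × (4.6 - 11)/(2 - 11) × (4.6 - 14)/(2 - 14) = 0.042087
L_1(4.6) = (4.6 - 2)/(5 - 2) × (4.6 - 8)/(5 - 8) × (4.6 - 11)/(5 - 11) × (4.6 - 14)/(5 - 14) = 1.094268
L_2(4.6) = (4.6 - 2)/(8 - 2) × (4.6 - 5)/(8 - 5) × (4.6 - 11)/(8 - 11) × (4.6 - 14)/(8 - 14) = -0.193106
L_3(4.6) = (4.6 - 2)/(11 - 2) × (4.6 - 5)/(11 - 5) × (4.6 - 8)/(11 - 8) × (4.6 - 14)/(11 - 14) = 0.068392
L_4(4.6) = (4.6 - 2)/(14 - 2) × (4.6 - 5)/(14 - 5) × (4.6 - 8)/(14 - 8) × (4.6 - 11)/(14 - 11) = -0.011641

P(4.6) = (-2)×L_0(4.6) + 12×L_1(4.6) + (-9)×L_2(4.6) + 14×L_3(4.6) + (-10)×L_4(4.6)
P(4.6) = 15.858897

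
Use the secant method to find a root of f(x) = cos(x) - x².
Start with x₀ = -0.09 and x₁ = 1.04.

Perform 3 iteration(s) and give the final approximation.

f(x) = cos(x) - x²
x₀ = -0.09, x₁ = 1.04

Secant formula: x_{n+1} = x_n - f(x_n)(x_n - x_{n-1})/(f(x_n) - f(x_{n-1}))

Iteration 1:
  f(-0.090000) = 0.987853
  f(1.040000) = -0.575380
  x_2 = 1.040000 - (-0.575380)×(1.040000 - (-0.090000))/(-0.575380 - 0.987853)
       = 0.624080
Iteration 2:
  f(1.040000) = -0.575380
  f(0.624080) = 0.422025
  x_3 = 0.624080 - 0.422025×(0.624080 - 1.040000)/(0.422025 - (-0.575380))
       = 0.800065
Iteration 3:
  f(0.624080) = 0.422025
  f(0.800065) = 0.056555
  x_4 = 0.800065 - 0.056555×(0.800065 - 0.624080)/(0.056555 - 0.422025)
       = 0.827298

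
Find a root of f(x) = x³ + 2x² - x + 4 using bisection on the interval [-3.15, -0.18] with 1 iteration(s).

f(x) = x³ + 2x² - x + 4
Initial interval: [-3.15, -0.18]

Iteration 1:
  c_1 = (-3.150000 + (-0.180000))/2 = -1.665000
  f(c_1) = f(-1.665000) = 6.593695
  f(a) × f(c) < 0, new interval: [-3.150000, -1.665000]

After 1 iteration(s), the approximation is c_1 = -1.665000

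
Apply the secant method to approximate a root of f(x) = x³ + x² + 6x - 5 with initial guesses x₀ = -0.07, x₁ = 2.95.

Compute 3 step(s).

f(x) = x³ + x² + 6x - 5
x₀ = -0.07, x₁ = 2.95

Secant formula: x_{n+1} = x_n - f(x_n)(x_n - x_{n-1})/(f(x_n) - f(x_{n-1}))

Iteration 1:
  f(-0.070000) = -5.415443
  f(2.950000) = 47.074875
  x_2 = 2.950000 - 47.074875×(2.950000 - (-0.070000))/(47.074875 - (-5.415443))
       = 0.241574
Iteration 2:
  f(2.950000) = 47.074875
  f(0.241574) = -3.478098
  x_3 = 0.241574 - (-3.478098)×(0.241574 - 2.950000)/(-3.478098 - 47.074875)
       = 0.427917
Iteration 3:
  f(0.241574) = -3.478098
  f(0.427917) = -2.171029
  x_4 = 0.427917 - (-2.171029)×(0.427917 - 0.241574)/(-2.171029 - (-3.478098))
       = 0.737430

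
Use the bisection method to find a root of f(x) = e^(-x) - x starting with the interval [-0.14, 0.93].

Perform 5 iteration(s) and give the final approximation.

f(x) = e^(-x) - x
Initial interval: [-0.14, 0.93]

Iteration 1:
  c_1 = (-0.140000 + 0.930000)/2 = 0.395000
  f(c_1) = f(0.395000) = 0.278680
  f(a) × f(c) ≥ 0, new interval: [0.395000, 0.930000]
Iteration 2:
  c_2 = (0.395000 + 0.930000)/2 = 0.662500
  f(c_2) = f(0.662500) = -0.146939
  f(a) × f(c) < 0, new interval: [0.395000, 0.662500]
Iteration 3:
  c_3 = (0.395000 + 0.662500)/2 = 0.528750
  f(c_3) = f(0.528750) = 0.060591
  f(a) × f(c) ≥ 0, new interval: [0.528750, 0.662500]
Iteration 4:
  c_4 = (0.528750 + 0.662500)/2 = 0.595625
  f(c_4) = f(0.595625) = -0.044407
  f(a) × f(c) < 0, new interval: [0.528750, 0.595625]
Iteration 5:
  c_5 = (0.528750 + 0.595625)/2 = 0.562188
  f(c_5) = f(0.562188) = 0.007773
  f(a) × f(c) ≥ 0, new interval: [0.562188, 0.595625]

After 5 iteration(s), the approximation is c_5 = 0.562188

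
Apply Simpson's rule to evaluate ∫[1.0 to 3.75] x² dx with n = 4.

f(x) = x²
a = 1.0, b = 3.75, n = 4
h = (b - a)/n = 0.687500

Simpson's rule: (h/3)[f(x₀) + 4f(x₁) + 2f(x₂) + ... + f(xₙ)]

x_0 = 1.0000, f(x_0) = 1.000000, coefficient = 1
x_1 = 1.6875, f(x_1) = 2.847656, coefficient = 4
x_2 = 2.3750, f(x_2) = 5.640625, coefficient = 2
x_3 = 3.0625, f(x_3) = 9.378906, coefficient = 4
x_4 = 3.7500, f(x_4) = 14.062500, coefficient = 1

I ≈ (0.687500/3) × 75.250000 = 17.244792
Exact value: 17.244792
Error: 0.000000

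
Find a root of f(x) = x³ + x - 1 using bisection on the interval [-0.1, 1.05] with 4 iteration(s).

f(x) = x³ + x - 1
Initial interval: [-0.1, 1.05]

Iteration 1:
  c_1 = (-0.100000 + 1.050000)/2 = 0.475000
  f(c_1) = f(0.475000) = -0.417828
  f(a) × f(c) ≥ 0, new interval: [0.475000, 1.050000]
Iteration 2:
  c_2 = (0.475000 + 1.050000)/2 = 0.762500
  f(c_2) = f(0.762500) = 0.205822
  f(a) × f(c) < 0, new interval: [0.475000, 0.762500]
Iteration 3:
  c_3 = (0.475000 + 0.762500)/2 = 0.618750
  f(c_3) = f(0.618750) = -0.144361
  f(a) × f(c) ≥ 0, new interval: [0.618750, 0.762500]
Iteration 4:
  c_4 = (0.618750 + 0.762500)/2 = 0.690625
  f(c_4) = f(0.690625) = 0.020027
  f(a) × f(c) < 0, new interval: [0.618750, 0.690625]

After 4 iteration(s), the approximation is c_4 = 0.690625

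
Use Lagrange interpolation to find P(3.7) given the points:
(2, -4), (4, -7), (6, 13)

Lagrange interpolation formula:
P(x) = Σ yᵢ × Lᵢ(x)
where Lᵢ(x) = Π_{j≠i} (x - xⱼ)/(xᵢ - xⱼ)

L_0(3.7) = (3.7 - 4)/(2 - 4) × (3.7 - 6)/(2 - 6) = 0.086250
L_1(3.7) = (3.7 - 2)/(4 - 2) × (3.7 - 6)/(4 - 6) = 0.977500
L_2(3.7) = (3.7 - 2)/(6 - 2) × (3.7 - 4)/(6 - 4) = -0.063750

P(3.7) = (-4)×L_0(3.7) + (-7)×L_1(3.7) + 13×L_2(3.7)
P(3.7) = -8.016250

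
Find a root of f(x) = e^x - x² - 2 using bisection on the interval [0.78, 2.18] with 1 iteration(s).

f(x) = e^x - x² - 2
Initial interval: [0.78, 2.18]

Iteration 1:
  c_1 = (0.780000 + 2.180000)/2 = 1.480000
  f(c_1) = f(1.480000) = 0.202546
  f(a) × f(c) < 0, new interval: [0.780000, 1.480000]

After 1 iteration(s), the approximation is c_1 = 1.480000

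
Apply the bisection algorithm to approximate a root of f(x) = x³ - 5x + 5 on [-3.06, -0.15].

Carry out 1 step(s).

f(x) = x³ - 5x + 5
Initial interval: [-3.06, -0.15]

Iteration 1:
  c_1 = (-3.060000 + (-0.150000))/2 = -1.605000
  f(c_1) = f(-1.605000) = 8.890480
  f(a) × f(c) < 0, new interval: [-3.060000, -1.605000]

After 1 iteration(s), the approximation is c_1 = -1.605000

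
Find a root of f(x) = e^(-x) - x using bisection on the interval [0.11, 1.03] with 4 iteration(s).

f(x) = e^(-x) - x
Initial interval: [0.11, 1.03]

Iteration 1:
  c_1 = (0.110000 + 1.030000)/2 = 0.570000
  f(c_1) = f(0.570000) = -0.004475
  f(a) × f(c) < 0, new interval: [0.110000, 0.570000]
Iteration 2:
  c_2 = (0.110000 + 0.570000)/2 = 0.340000
  f(c_2) = f(0.340000) = 0.371770
  f(a) × f(c) ≥ 0, new interval: [0.340000, 0.570000]
Iteration 3:
  c_3 = (0.340000 + 0.570000)/2 = 0.455000
  f(c_3) = f(0.455000) = 0.179448
  f(a) × f(c) ≥ 0, new interval: [0.455000, 0.570000]
Iteration 4:
  c_4 = (0.455000 + 0.570000)/2 = 0.512500
  f(c_4) = f(0.512500) = 0.086496
  f(a) × f(c) ≥ 0, new interval: [0.512500, 0.570000]

After 4 iteration(s), the approximation is c_4 = 0.512500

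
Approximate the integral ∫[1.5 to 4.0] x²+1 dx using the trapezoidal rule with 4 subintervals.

f(x) = x²+1
a = 1.5, b = 4.0, n = 4
h = (b - a)/n = 0.625000

Trapezoidal rule: (h/2)[f(x₀) + 2f(x₁) + 2f(x₂) + ... + f(xₙ)]

x_0 = 1.5000, f(x_0) = 3.250000, coefficient = 1
x_1 = 2.1250, f(x_1) = 5.515625, coefficient = 2
x_2 = 2.7500, f(x_2) = 8.562500, coefficient = 2
x_3 = 3.3750, f(x_3) = 12.390625, coefficient = 2
x_4 = 4.0000, f(x_4) = 17.000000, coefficient = 1

I ≈ (0.625000/2) × 73.187500 = 22.871094
Exact value: 22.708333
Error: 0.162760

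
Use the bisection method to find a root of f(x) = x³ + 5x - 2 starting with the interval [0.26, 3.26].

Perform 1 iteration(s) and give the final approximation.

f(x) = x³ + 5x - 2
Initial interval: [0.26, 3.26]

Iteration 1:
  c_1 = (0.260000 + 3.260000)/2 = 1.760000
  f(c_1) = f(1.760000) = 12.251776
  f(a) × f(c) < 0, new interval: [0.260000, 1.760000]

After 1 iteration(s), the approximation is c_1 = 1.760000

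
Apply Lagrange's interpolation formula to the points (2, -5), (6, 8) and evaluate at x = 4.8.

Lagrange interpolation formula:
P(x) = Σ yᵢ × Lᵢ(x)
where Lᵢ(x) = Π_{j≠i} (x - xⱼ)/(xᵢ - xⱼ)

L_0(4.8) = (4.8 - 6)/(2 - 6) = 0.300000
L_1(4.8) = (4.8 - 2)/(6 - 2) = 0.700000

P(4.8) = (-5)×L_0(4.8) + 8×L_1(4.8)
P(4.8) = 4.100000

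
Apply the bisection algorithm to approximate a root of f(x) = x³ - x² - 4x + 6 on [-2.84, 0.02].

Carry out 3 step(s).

f(x) = x³ - x² - 4x + 6
Initial interval: [-2.84, 0.02]

Iteration 1:
  c_1 = (-2.840000 + 0.020000)/2 = -1.410000
  f(c_1) = f(-1.410000) = 6.848679
  f(a) × f(c) < 0, new interval: [-2.840000, -1.410000]
Iteration 2:
  c_2 = (-2.840000 + (-1.410000))/2 = -2.125000
  f(c_2) = f(-2.125000) = 0.388672
  f(a) × f(c) < 0, new interval: [-2.840000, -2.125000]
Iteration 3:
  c_3 = (-2.840000 + (-2.125000))/2 = -2.482500
  f(c_3) = f(-2.482500) = -5.531973
  f(a) × f(c) ≥ 0, new interval: [-2.482500, -2.125000]

After 3 iteration(s), the approximation is c_3 = -2.482500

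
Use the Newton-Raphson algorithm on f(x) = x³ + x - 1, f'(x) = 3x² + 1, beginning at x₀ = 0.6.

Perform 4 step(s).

f(x) = x³ + x - 1
f'(x) = 3x² + 1
x₀ = 0.6

Newton-Raphson formula: x_{n+1} = x_n - f(x_n)/f'(x_n)

Iteration 1:
  f(0.600000) = -0.184000
  f'(0.600000) = 2.080000
  x_1 = 0.600000 - (-0.184000)/2.080000 = 0.688462
Iteration 2:
  f(0.688462) = 0.014778
  f'(0.688462) = 2.421938
  x_2 = 0.688462 - 0.014778/2.421938 = 0.682360
Iteration 3:
  f(0.682360) = 0.000077
  f'(0.682360) = 2.396845
  x_3 = 0.682360 - 0.000077/2.396845 = 0.682328
Iteration 4:
  f(0.682328) = 0.000000
  f'(0.682328) = 2.396714
  x_4 = 0.682328 - 0.000000/2.396714 = 0.682328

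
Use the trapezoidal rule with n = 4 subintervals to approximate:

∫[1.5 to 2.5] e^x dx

f(x) = e^x
a = 1.5, b = 2.5, n = 4
h = (b - a)/n = 0.250000

Trapezoidal rule: (h/2)[f(x₀) + 2f(x₁) + 2f(x₂) + ... + f(xₙ)]

x_0 = 1.5000, f(x_0) = 4.481689, coefficient = 1
x_1 = 1.7500, f(x_1) = 5.754603, coefficient = 2
x_2 = 2.0000, f(x_2) = 7.389056, coefficient = 2
x_3 = 2.2500, f(x_3) = 9.487736, coefficient = 2
x_4 = 2.5000, f(x_4) = 12.182494, coefficient = 1

I ≈ (0.250000/2) × 61.926972 = 7.740872
Exact value: 7.700805
Error: 0.040067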